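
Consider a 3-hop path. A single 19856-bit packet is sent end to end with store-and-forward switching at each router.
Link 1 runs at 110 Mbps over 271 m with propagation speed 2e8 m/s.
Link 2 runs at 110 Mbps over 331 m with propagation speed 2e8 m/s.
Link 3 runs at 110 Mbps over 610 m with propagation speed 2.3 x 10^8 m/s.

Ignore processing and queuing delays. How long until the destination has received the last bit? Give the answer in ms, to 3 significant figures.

0.547 ms

Transmission delay per hop = L/R = 19856/110000000 = 0.180509 ms; 3 hops → 0.541527 ms.
Propagation delays (d/s per hop): 0.001355, 0.001655, 0.00265217 ms; sum = 0.00566217 ms.
End-to-end = 0.547 ms.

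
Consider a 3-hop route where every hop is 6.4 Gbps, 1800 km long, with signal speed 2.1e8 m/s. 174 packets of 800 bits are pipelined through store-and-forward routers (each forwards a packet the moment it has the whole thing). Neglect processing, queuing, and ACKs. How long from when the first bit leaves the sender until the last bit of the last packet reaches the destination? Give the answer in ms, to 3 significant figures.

25.7 ms

Per-hop transmission t_tx = L/R = 800/6400000000 = 0.000125 ms.
Per-hop propagation t_prop = 1800000/210000000 = 8.57143 ms.
Pipeline fill: first packet needs 3·t_tx to clear all hops; remaining 173 packets each add one t_tx.
Total = (3+174-1)·t_tx + 3·t_prop = 176·0.000125 + 3·8.57143 = 25.7 ms.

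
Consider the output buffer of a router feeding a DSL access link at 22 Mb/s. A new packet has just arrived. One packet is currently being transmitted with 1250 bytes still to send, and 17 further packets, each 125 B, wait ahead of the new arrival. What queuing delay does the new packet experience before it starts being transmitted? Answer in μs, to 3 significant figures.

1230 μs

Each queued packet: L/R = 1000/22000000 = 45.4545 μs.
17 queued → 772.727 μs.
Plus remaining 10000 bits of current packet: 454.545 μs.
Queuing delay = 1230 μs.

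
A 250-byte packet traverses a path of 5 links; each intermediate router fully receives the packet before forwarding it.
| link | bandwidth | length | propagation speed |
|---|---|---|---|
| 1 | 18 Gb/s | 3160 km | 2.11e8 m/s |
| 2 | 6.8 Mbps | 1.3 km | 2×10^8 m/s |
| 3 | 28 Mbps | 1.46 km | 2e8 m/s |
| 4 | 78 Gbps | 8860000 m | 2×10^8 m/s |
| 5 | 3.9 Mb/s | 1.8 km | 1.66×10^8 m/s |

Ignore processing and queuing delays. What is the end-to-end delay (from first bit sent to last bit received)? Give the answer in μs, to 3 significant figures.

60200 μs

L = 250 × 8 = 2000 bits.
Transmission delays (L/R per hop): 0.111111, 294.118, 71.4286, 0.025641, 512.821 μs; sum = 878.503 μs.
Propagation delays (d/s per hop): 14976.3, 6.5, 7.3, 44300, 10.8434 μs; sum = 59300.9 μs.
End-to-end = 60200 μs.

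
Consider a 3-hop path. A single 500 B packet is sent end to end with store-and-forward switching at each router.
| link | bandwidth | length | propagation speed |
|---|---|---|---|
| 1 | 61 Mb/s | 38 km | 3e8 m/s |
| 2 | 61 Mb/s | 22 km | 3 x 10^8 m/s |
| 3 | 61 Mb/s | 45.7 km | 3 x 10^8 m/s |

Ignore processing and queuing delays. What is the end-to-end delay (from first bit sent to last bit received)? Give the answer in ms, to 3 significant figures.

L = 500 × 8 = 4000 bits.
Transmission delay per hop = L/R = 4000/61000000 = 0.0655738 ms; 3 hops → 0.196721 ms.
Propagation delays (d/s per hop): 0.126667, 0.0733333, 0.152333 ms; sum = 0.352333 ms.
End-to-end = 0.549 ms.

0.549 ms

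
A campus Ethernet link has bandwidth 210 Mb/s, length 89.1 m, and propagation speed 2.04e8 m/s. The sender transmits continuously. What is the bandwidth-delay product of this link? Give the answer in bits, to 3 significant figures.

Propagation delay = 89.1 / 204000000 = 4.36765e-07 s.
BDP = R × t_prop = 210000000 × 4.36765e-07 = 91.7206 bits.

91.7 bits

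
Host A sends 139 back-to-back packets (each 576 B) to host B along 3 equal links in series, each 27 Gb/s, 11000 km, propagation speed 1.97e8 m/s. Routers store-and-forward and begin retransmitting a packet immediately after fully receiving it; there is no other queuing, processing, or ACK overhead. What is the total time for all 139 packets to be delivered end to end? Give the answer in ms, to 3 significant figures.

Per-hop transmission t_tx = L/R = 4608/27000000000 = 0.000170667 ms.
Per-hop propagation t_prop = 11000000/197000000 = 55.8376 ms.
Pipeline fill: first packet needs 3·t_tx to clear all hops; remaining 138 packets each add one t_tx.
Total = (3+139-1)·t_tx + 3·t_prop = 141·0.000170667 + 3·55.8376 = 168 ms.

168 ms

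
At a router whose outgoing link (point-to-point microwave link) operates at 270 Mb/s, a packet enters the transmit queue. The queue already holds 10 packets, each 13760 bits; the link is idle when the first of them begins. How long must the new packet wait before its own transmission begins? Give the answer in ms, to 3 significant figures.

0.510 ms

Each queued packet: L/R = 13760/270000000 = 0.050963 ms.
10 queued → 0.50963 ms.
Queuing delay = 0.510 ms.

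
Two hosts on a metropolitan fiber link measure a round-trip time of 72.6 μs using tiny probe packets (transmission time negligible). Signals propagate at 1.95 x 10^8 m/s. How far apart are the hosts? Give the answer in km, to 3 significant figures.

7.08 km

One-way propagation = RTT/2 = 36.3 μs.
d = s × t = 195000000 × 3.63e-05 = 7.08 km.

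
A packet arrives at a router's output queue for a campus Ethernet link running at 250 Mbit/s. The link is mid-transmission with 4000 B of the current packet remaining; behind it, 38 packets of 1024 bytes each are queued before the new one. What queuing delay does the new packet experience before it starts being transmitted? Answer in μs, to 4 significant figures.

Each queued packet: L/R = 8192/250000000 = 32.768 μs.
38 queued → 1245.18 μs.
Plus remaining 32000 bits of current packet: 128 μs.
Queuing delay = 1373 μs.

1373 μs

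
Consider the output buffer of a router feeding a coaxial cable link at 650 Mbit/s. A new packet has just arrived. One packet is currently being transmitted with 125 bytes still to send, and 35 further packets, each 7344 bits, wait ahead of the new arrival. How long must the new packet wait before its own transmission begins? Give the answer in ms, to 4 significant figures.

Each queued packet: L/R = 7344/650000000 = 0.0112985 ms.
35 queued → 0.395446 ms.
Plus remaining 1000 bits of current packet: 0.00153846 ms.
Queuing delay = 0.3970 ms.

0.3970 ms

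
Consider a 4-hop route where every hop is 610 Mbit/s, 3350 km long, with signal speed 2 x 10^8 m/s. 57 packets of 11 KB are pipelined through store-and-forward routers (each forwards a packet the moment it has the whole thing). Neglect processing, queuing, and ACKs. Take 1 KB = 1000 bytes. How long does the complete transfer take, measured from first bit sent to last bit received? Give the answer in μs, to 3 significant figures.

75700 μs

Per-hop transmission t_tx = L/R = 88000/610000000 = 144.262 μs.
Per-hop propagation t_prop = 3350000/200000000 = 16750 μs.
Pipeline fill: first packet needs 4·t_tx to clear all hops; remaining 56 packets each add one t_tx.
Total = (4+57-1)·t_tx + 4·t_prop = 60·144.262 + 4·16750 = 75700 μs.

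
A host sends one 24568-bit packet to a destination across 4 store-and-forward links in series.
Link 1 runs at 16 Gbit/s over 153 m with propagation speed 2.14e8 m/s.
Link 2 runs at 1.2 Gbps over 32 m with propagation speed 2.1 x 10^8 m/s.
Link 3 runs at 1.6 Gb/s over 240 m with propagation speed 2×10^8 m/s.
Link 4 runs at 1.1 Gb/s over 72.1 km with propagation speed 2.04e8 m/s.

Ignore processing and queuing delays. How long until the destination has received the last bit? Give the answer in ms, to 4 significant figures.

Transmission delays (L/R per hop): 0.0015355, 0.0204733, 0.015355, 0.0223345 ms; sum = 0.0596984 ms.
Propagation delays (d/s per hop): 0.000714953, 0.000152381, 0.0012, 0.353431 ms; sum = 0.355499 ms.
End-to-end = 0.4152 ms.

0.4152 ms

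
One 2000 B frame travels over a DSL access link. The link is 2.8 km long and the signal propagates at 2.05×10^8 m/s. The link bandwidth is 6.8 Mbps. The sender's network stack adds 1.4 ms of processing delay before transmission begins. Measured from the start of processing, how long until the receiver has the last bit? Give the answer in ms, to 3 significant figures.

3.77 ms

L = 2000 × 8 = 16000 bits.
Transmission delay = L/R = 16000 / 6800000 = 2.35294 ms.
Propagation delay = d/s = 2800 m / 2.05e+08 m/s = 0.0136585 ms.
Plus processing delay 1.4 ms = 1.4 ms.
Total = 3.77 ms.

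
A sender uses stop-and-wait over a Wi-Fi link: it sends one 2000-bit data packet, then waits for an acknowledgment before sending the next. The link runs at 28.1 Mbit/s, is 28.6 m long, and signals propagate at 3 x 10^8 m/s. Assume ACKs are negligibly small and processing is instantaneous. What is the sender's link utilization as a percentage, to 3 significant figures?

99.7 %

t_tx = L/R = 2000/28100000 = 7.11744e-05 s.
t_prop = 28.6/300000000 = 9.53333e-08 s; RTT = 1.90667e-07 s.
Cycle = t_tx + RTT = 7.1365e-05 s.
Utilization = t_tx / cycle = 7.11744e-05/7.1365e-05 = 99.7 %.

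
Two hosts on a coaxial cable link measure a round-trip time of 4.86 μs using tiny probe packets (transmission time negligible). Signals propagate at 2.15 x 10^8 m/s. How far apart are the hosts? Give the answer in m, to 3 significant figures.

522 m

One-way propagation = RTT/2 = 2.43 μs.
d = s × t = 215000000 × 2.43e-06 = 522 m.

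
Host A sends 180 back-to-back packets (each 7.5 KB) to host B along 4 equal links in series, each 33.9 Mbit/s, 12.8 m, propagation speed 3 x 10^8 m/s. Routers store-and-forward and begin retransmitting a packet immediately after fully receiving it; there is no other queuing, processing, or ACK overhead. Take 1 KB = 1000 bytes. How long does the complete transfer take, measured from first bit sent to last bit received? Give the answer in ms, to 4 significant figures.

Per-hop transmission t_tx = L/R = 60000/33900000 = 1.76991 ms.
Per-hop propagation t_prop = 12.8/300000000 = 4.26667e-05 ms.
Pipeline fill: first packet needs 4·t_tx to clear all hops; remaining 179 packets each add one t_tx.
Total = (4+180-1)·t_tx + 4·t_prop = 183·1.76991 + 4·4.26667e-05 = 323.9 ms.

323.9 ms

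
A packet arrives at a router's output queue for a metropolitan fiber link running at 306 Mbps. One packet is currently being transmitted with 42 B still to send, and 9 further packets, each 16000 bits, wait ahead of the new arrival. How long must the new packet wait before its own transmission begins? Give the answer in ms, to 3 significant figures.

0.472 ms

Each queued packet: L/R = 16000/306000000 = 0.0522876 ms.
9 queued → 0.470588 ms.
Plus remaining 336 bits of current packet: 0.00109804 ms.
Queuing delay = 0.472 ms.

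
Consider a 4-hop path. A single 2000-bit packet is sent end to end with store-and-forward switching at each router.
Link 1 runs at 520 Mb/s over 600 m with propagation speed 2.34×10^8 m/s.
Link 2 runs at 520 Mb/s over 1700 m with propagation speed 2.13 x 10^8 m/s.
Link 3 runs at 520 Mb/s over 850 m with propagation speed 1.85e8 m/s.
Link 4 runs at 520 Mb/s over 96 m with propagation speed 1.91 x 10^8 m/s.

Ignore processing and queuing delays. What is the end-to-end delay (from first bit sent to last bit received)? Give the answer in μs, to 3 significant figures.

31.0 μs

Transmission delay per hop = L/R = 2000/520000000 = 3.84615 μs; 4 hops → 15.3846 μs.
Propagation delays (d/s per hop): 2.5641, 7.98122, 4.59459, 0.502618 μs; sum = 15.6425 μs.
End-to-end = 31.0 μs.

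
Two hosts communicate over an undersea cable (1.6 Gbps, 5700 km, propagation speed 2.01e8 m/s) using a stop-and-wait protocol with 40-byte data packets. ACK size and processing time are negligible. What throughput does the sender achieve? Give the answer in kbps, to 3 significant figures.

5.64 kbps

t_tx = L/R = 320/1600000000 = 2e-07 s.
t_prop = 5700000/2.01e+08 = 0.0283582 s; RTT = 0.0567164 s.
Cycle = t_tx + RTT = 0.0567166 s.
Throughput = L / cycle = 320 / 0.0567166 = 5.64 kbps.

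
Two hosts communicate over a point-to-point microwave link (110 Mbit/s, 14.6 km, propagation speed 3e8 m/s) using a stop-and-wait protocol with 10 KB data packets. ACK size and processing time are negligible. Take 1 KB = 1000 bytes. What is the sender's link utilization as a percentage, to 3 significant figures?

88.2 %

t_tx = L/R = 80000/110000000 = 0.000727273 s.
t_prop = 14600/300000000 = 4.86667e-05 s; RTT = 9.73333e-05 s.
Cycle = t_tx + RTT = 0.000824606 s.
Utilization = t_tx / cycle = 0.000727273/0.000824606 = 88.2 %.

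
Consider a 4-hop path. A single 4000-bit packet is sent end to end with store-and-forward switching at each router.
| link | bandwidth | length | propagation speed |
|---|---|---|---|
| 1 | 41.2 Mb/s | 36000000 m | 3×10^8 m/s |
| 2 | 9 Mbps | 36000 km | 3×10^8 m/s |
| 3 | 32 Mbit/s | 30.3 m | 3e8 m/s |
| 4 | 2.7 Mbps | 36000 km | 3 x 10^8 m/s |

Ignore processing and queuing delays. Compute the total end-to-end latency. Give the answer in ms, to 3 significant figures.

Transmission delays (L/R per hop): 0.0970874, 0.444444, 0.125, 1.48148 ms; sum = 2.14801 ms.
Propagation delays (d/s per hop): 120, 120, 0.000101, 120 ms; sum = 360 ms.
End-to-end = 362 ms.

362 ms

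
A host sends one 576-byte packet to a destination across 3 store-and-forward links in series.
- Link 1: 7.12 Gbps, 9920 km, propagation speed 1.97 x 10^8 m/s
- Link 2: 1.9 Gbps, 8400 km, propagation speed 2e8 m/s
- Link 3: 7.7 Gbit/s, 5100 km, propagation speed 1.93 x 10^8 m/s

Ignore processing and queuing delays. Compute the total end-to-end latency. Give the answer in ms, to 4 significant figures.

118.8 ms

L = 576 × 8 = 4608 bits.
Transmission delays (L/R per hop): 0.000647191, 0.00242526, 0.000598442 ms; sum = 0.0036709 ms.
Propagation delays (d/s per hop): 50.3553, 42, 26.4249 ms; sum = 118.78 ms.
End-to-end = 118.8 ms.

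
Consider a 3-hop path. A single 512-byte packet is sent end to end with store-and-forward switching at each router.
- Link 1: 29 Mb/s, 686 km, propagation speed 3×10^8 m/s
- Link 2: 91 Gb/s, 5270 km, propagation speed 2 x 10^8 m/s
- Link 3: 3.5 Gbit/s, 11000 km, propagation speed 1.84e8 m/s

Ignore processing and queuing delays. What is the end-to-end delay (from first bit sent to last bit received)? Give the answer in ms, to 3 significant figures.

88.6 ms

L = 512 × 8 = 4096 bits.
Transmission delays (L/R per hop): 0.141241, 4.5011e-05, 0.00117029 ms; sum = 0.142457 ms.
Propagation delays (d/s per hop): 2.28667, 26.35, 59.7826 ms; sum = 88.4193 ms.
End-to-end = 88.6 ms.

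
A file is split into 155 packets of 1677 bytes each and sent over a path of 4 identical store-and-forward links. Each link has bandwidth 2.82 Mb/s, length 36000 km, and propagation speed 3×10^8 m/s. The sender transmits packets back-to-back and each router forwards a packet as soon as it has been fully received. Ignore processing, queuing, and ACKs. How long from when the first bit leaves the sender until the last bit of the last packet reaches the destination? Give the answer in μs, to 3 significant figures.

Per-hop transmission t_tx = L/R = 13416/2820000 = 4757.45 μs.
Per-hop propagation t_prop = 36000000/300000000 = 120000 μs.
Pipeline fill: first packet needs 4·t_tx to clear all hops; remaining 154 packets each add one t_tx.
Total = (4+155-1)·t_tx + 4·t_prop = 158·4757.45 + 4·120000 = 1230000 μs.

1230000 μs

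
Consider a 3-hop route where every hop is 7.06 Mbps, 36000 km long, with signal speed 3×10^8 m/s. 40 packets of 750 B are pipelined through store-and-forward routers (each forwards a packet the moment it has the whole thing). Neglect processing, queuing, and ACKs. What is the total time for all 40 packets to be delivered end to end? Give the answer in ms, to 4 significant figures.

Per-hop transmission t_tx = L/R = 6000/7060000 = 0.849858 ms.
Per-hop propagation t_prop = 36000000/300000000 = 120 ms.
Pipeline fill: first packet needs 3·t_tx to clear all hops; remaining 39 packets each add one t_tx.
Total = (3+40-1)·t_tx + 3·t_prop = 42·0.849858 + 3·120 = 395.7 ms.

395.7 ms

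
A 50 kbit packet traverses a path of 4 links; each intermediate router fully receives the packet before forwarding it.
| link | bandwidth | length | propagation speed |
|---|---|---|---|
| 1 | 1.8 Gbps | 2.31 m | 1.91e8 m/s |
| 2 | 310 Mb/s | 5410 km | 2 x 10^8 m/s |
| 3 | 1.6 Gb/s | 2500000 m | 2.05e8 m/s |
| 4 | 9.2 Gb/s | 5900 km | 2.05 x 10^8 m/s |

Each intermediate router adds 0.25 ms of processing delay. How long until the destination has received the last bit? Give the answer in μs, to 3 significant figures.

L = 50000 bits.
Transmission delays (L/R per hop): 27.7778, 161.29, 31.25, 5.43478 μs; sum = 225.753 μs.
Propagation delays (d/s per hop): 0.0120942, 27050, 12195.1, 28780.5 μs; sum = 68025.6 μs.
Processing at 3 router(s): 3 × 0.25 ms = 750 μs.
End-to-end = 69000 μs.

69000 μs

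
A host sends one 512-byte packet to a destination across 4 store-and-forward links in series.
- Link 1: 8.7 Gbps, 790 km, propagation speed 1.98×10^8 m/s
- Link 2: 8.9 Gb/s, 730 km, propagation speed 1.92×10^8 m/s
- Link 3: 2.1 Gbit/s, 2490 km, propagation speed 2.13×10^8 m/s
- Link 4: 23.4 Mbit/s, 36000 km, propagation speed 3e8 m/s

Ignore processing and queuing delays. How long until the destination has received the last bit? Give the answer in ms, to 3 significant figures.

140 ms

L = 512 × 8 = 4096 bits.
Transmission delays (L/R per hop): 0.000470805, 0.000460225, 0.00195048, 0.175043 ms; sum = 0.177924 ms.
Propagation delays (d/s per hop): 3.9899, 3.80208, 11.6901, 120 ms; sum = 139.482 ms.
End-to-end = 140 ms.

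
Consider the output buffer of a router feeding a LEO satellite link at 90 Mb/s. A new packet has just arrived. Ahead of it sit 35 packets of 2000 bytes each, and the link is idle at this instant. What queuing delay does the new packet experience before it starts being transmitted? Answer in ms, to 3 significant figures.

Each queued packet: L/R = 16000/90000000 = 0.177778 ms.
35 queued → 6.22222 ms.
Queuing delay = 6.22 ms.

6.22 ms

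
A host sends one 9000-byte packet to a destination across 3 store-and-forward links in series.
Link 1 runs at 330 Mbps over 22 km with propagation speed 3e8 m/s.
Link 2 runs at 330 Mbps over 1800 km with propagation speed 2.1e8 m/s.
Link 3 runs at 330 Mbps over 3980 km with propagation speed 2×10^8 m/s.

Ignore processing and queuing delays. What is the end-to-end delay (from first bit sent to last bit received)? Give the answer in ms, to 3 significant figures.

L = 9000 × 8 = 72000 bits.
Transmission delay per hop = L/R = 72000/330000000 = 0.218182 ms; 3 hops → 0.654545 ms.
Propagation delays (d/s per hop): 0.0733333, 8.57143, 19.9 ms; sum = 28.5448 ms.
End-to-end = 29.2 ms.

29.2 ms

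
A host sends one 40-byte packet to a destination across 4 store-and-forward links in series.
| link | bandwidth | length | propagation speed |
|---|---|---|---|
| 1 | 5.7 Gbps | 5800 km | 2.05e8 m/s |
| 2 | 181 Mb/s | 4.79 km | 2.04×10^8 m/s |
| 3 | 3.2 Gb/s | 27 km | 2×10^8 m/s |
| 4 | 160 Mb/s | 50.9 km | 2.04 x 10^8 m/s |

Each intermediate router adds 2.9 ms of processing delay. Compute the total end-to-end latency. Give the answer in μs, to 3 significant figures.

L = 40 × 8 = 320 bits.
Transmission delays (L/R per hop): 0.0561404, 1.76796, 0.1, 2 μs; sum = 3.9241 μs.
Propagation delays (d/s per hop): 28292.7, 23.4804, 135, 249.51 μs; sum = 28700.7 μs.
Processing at 3 router(s): 3 × 2.9 ms = 8700 μs.
End-to-end = 37400 μs.

37400 μs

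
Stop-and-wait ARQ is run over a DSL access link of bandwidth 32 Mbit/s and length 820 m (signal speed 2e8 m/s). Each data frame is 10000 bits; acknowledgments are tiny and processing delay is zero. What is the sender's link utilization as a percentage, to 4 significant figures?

97.44 %

t_tx = L/R = 10000/32000000 = 0.0003125 s.
t_prop = 820/200000000 = 4.1e-06 s; RTT = 8.2e-06 s.
Cycle = t_tx + RTT = 0.0003207 s.
Utilization = t_tx / cycle = 0.0003125/0.0003207 = 97.44 %.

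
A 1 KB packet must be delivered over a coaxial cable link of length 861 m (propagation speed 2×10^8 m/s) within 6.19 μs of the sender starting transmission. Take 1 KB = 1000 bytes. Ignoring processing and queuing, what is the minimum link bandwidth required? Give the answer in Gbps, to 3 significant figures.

L = 8000 bits.
Propagation delay = 861 / 200000000 = 4.305 μs.
Transmission budget = 6.19 − 4.305 = 1.885 μs.
R ≥ L / t_tx = 8000 bits / 1.885e-06 s = 4.24 Gbps.

4.24 Gbps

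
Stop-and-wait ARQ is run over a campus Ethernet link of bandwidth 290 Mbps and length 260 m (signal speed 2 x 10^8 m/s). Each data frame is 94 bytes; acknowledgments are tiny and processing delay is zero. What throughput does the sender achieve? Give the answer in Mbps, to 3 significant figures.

145 Mbps

t_tx = L/R = 752/290000000 = 2.5931e-06 s.
t_prop = 260/200000000 = 1.3e-06 s; RTT = 2.6e-06 s.
Cycle = t_tx + RTT = 5.1931e-06 s.
Throughput = L / cycle = 752 / 5.1931e-06 = 145 Mbps.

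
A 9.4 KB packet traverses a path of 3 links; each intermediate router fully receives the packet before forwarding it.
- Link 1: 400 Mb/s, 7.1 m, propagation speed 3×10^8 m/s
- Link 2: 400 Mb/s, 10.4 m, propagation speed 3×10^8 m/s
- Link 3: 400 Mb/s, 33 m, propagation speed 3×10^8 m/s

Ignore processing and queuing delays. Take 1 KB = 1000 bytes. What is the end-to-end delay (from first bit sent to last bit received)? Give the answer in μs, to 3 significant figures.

564 μs

L = 75200 bits.
Transmission delay per hop = L/R = 75200/400000000 = 188 μs; 3 hops → 564 μs.
Propagation delays (d/s per hop): 0.0236667, 0.0346667, 0.11 μs; sum = 0.168333 μs.
End-to-end = 564 μs.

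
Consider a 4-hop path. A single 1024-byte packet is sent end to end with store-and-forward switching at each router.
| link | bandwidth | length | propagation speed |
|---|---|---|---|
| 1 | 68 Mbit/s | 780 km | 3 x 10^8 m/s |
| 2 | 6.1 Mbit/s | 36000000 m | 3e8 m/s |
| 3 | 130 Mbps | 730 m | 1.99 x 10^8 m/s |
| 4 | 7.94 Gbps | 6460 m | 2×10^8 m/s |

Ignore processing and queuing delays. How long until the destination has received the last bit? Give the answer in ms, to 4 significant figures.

L = 1024 × 8 = 8192 bits.
Transmission delays (L/R per hop): 0.120471, 1.34295, 0.0630154, 0.00103174 ms; sum = 1.52747 ms.
Propagation delays (d/s per hop): 2.6, 120, 0.00366834, 0.0323 ms; sum = 122.636 ms.
End-to-end = 124.2 ms.

124.2 ms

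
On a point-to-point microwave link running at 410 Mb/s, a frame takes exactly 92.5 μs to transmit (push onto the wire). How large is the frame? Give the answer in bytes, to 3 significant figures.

L = R × t_tx = 410000000 b/s × 9.25e-05 s = 37925 bits.
In bytes: 37925 / 8 = 4740 bytes.

4740 bytes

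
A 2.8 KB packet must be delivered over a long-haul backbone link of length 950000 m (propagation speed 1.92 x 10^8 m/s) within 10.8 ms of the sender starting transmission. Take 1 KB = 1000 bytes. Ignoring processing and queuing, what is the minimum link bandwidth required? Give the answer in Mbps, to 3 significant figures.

L = 22400 bits.
Propagation delay = 950000 / 192000000 = 4.94792 ms.
Transmission budget = 10.8 − 4.94792 = 5.85208 ms.
R ≥ L / t_tx = 22400 bits / 0.00585208 s = 3.83 Mbps.

3.83 Mbps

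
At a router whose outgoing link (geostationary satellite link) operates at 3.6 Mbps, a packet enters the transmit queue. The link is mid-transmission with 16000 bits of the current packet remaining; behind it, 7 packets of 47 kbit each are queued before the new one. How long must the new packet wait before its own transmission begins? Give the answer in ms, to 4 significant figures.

95.83 ms

Each queued packet: L/R = 47000/3600000 = 13.0556 ms.
7 queued → 91.3889 ms.
Plus remaining 16000 bits of current packet: 4.44444 ms.
Queuing delay = 95.83 ms.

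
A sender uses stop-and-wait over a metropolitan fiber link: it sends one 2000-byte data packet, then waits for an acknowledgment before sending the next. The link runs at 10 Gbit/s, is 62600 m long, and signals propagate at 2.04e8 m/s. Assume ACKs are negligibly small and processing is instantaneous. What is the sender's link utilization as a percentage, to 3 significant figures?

0.260 %

t_tx = L/R = 16000/10000000000 = 1.6e-06 s.
t_prop = 62600/204000000 = 0.000306863 s; RTT = 0.000613725 s.
Cycle = t_tx + RTT = 0.000615325 s.
Utilization = t_tx / cycle = 1.6e-06/0.000615325 = 0.260 %.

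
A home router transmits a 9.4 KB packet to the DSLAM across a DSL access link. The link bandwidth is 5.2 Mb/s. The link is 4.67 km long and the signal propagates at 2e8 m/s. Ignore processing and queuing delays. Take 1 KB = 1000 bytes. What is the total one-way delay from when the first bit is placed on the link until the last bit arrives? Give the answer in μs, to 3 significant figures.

14500 μs

L = 75200 bits.
Transmission delay = L/R = 75200 / 5200000 = 14461.5 μs.
Propagation delay = d/s = 4670 m / 200000000 m/s = 23.35 μs.
Total = 14500 μs.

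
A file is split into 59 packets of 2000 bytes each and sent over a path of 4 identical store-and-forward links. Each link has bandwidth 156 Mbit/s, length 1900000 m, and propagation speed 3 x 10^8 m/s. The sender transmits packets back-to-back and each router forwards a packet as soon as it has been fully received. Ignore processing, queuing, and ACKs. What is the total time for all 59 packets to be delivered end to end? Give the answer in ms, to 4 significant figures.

Per-hop transmission t_tx = L/R = 16000/156000000 = 0.102564 ms.
Per-hop propagation t_prop = 1900000/300000000 = 6.33333 ms.
Pipeline fill: first packet needs 4·t_tx to clear all hops; remaining 58 packets each add one t_tx.
Total = (4+59-1)·t_tx + 4·t_prop = 62·0.102564 + 4·6.33333 = 31.69 ms.

31.69 ms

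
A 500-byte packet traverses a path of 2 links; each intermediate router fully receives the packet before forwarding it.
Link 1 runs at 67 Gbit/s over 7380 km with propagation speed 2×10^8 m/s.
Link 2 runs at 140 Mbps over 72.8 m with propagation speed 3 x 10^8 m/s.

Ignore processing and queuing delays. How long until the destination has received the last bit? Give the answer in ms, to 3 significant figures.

L = 500 × 8 = 4000 bits.
Transmission delays (L/R per hop): 5.97015e-05, 0.0285714 ms; sum = 0.0286311 ms.
Propagation delays (d/s per hop): 36.9, 0.000242667 ms; sum = 36.9002 ms.
End-to-end = 36.9 ms.

36.9 ms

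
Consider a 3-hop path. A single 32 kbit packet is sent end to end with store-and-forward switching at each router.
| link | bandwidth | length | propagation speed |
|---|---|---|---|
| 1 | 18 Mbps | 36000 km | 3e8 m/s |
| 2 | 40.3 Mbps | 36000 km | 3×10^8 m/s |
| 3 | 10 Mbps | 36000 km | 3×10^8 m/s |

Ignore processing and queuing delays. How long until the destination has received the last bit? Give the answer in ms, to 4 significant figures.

L = 32000 bits.
Transmission delays (L/R per hop): 1.77778, 0.794045, 3.2 ms; sum = 5.77182 ms.
Propagation delays (d/s per hop): 120, 120, 120 ms; sum = 360 ms.
End-to-end = 365.8 ms.

365.8 ms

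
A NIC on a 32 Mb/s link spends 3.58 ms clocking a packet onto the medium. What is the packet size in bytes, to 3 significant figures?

14300 bytes

L = R × t_tx = 32000000 b/s × 0.00358 s = 114560 bits.
In bytes: 114560 / 8 = 14300 bytes.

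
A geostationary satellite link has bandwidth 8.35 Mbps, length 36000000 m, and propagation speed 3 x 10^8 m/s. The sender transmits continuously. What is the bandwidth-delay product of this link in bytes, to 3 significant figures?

Propagation delay = 36000000 / 300000000 = 0.12 s.
BDP = R × t_prop = 8350000 × 0.12 = 1002000 bits.
In bytes: 1002000/8 = 125000 bytes.

125000 bytes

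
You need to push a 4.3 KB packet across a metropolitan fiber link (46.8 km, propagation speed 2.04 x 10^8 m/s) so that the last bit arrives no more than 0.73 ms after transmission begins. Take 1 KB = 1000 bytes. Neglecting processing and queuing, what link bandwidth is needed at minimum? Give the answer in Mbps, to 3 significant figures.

68.7 Mbps

L = 34400 bits.
Propagation delay = 46800 / 204000000 = 0.229412 ms.
Transmission budget = 0.73 − 0.229412 = 0.500588 ms.
R ≥ L / t_tx = 34400 bits / 0.000500588 s = 68.7 Mbps.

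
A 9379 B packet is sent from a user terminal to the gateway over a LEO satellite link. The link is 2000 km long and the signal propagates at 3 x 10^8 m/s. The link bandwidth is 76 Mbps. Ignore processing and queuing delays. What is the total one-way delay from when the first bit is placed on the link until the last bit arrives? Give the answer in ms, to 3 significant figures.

L = 9379 × 8 = 75032 bits.
Transmission delay = L/R = 75032 / 76000000 = 0.987263 ms.
Propagation delay = d/s = 2000000 m / 300000000 m/s = 6.66667 ms.
Total = 7.65 ms.

7.65 ms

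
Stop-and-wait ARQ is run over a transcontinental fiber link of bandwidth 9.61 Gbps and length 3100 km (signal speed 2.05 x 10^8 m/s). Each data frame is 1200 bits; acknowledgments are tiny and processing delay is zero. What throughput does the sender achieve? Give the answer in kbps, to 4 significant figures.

39.68 kbps

t_tx = L/R = 1200/9610000000 = 1.2487e-07 s.
t_prop = 3100000/2.05e+08 = 0.015122 s; RTT = 0.0302439 s.
Cycle = t_tx + RTT = 0.030244 s.
Throughput = L / cycle = 1200 / 0.030244 = 39.68 kbps.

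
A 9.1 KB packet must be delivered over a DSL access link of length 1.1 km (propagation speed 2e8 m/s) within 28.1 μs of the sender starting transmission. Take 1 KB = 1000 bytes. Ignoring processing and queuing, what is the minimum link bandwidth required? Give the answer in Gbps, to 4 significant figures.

3.221 Gbps

L = 72800 bits.
Propagation delay = 1100 / 200000000 = 5.5 μs.
Transmission budget = 28.1 − 5.5 = 22.6 μs.
R ≥ L / t_tx = 72800 bits / 2.26e-05 s = 3.221 Gbps.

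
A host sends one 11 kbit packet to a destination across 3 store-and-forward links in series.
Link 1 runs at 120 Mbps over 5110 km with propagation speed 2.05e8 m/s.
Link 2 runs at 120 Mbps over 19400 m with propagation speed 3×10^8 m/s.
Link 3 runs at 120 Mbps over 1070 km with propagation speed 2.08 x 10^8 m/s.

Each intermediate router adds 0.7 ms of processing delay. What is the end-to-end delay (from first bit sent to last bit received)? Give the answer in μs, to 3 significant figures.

31800 μs

L = 11000 bits.
Transmission delay per hop = L/R = 11000/120000000 = 91.6667 μs; 3 hops → 275 μs.
Propagation delays (d/s per hop): 24926.8, 64.6667, 5144.23 μs; sum = 30135.7 μs.
Processing at 2 router(s): 2 × 0.7 ms = 1400 μs.
End-to-end = 31800 μs.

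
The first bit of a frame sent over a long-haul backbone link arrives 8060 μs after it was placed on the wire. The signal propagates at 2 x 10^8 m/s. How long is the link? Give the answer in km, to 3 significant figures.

d = s × t_prop = 200000000 × 0.00806 = 1610 km.

1610 km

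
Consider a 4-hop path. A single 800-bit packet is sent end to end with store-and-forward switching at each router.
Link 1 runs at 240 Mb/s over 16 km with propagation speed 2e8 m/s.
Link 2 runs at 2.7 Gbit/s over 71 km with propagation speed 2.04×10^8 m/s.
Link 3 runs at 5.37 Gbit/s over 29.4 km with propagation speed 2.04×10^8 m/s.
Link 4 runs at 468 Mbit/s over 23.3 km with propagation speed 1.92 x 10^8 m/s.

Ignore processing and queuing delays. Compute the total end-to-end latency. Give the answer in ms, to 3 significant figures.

0.699 ms

Transmission delays (L/R per hop): 0.00333333, 0.000296296, 0.000148976, 0.0017094 ms; sum = 0.00548801 ms.
Propagation delays (d/s per hop): 0.08, 0.348039, 0.144118, 0.121354 ms; sum = 0.693511 ms.
End-to-end = 0.699 ms.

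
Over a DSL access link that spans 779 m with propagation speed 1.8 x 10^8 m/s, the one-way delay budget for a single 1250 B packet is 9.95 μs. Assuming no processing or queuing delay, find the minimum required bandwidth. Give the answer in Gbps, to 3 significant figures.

L = 10000 bits.
Propagation delay = 779 / 180000000 = 4.32778 μs.
Transmission budget = 9.95 − 4.32778 = 5.62222 μs.
R ≥ L / t_tx = 10000 bits / 5.62222e-06 s = 1.78 Gbps.

1.78 Gbps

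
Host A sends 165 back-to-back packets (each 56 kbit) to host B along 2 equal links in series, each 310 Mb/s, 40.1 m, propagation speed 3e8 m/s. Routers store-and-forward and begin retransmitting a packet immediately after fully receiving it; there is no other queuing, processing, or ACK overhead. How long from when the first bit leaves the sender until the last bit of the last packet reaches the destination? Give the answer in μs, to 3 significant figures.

Per-hop transmission t_tx = L/R = 56000/310000000 = 180.645 μs.
Per-hop propagation t_prop = 40.1/300000000 = 0.133667 μs.
Pipeline fill: first packet needs 2·t_tx to clear all hops; remaining 164 packets each add one t_tx.
Total = (2+165-1)·t_tx + 2·t_prop = 166·180.645 + 2·0.133667 = 30000 μs.

30000 μs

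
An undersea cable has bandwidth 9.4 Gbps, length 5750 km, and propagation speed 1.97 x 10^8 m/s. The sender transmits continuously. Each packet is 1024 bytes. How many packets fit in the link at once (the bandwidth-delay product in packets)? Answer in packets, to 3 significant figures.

Propagation delay = 5750000 / 197000000 = 0.0291878 s.
BDP = R × t_prop = 9400000000 × 0.0291878 = 274365000 bits.
In packets of 8192 bits: 33500 packets.

33500 packets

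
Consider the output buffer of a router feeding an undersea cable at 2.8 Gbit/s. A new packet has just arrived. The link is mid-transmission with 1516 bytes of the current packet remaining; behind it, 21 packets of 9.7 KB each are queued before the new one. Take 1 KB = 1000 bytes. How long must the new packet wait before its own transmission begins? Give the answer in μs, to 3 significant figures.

586 μs

Each queued packet: L/R = 77600/2800000000 = 27.7143 μs.
21 queued → 582 μs.
Plus remaining 12128 bits of current packet: 4.33143 μs.
Queuing delay = 586 μs.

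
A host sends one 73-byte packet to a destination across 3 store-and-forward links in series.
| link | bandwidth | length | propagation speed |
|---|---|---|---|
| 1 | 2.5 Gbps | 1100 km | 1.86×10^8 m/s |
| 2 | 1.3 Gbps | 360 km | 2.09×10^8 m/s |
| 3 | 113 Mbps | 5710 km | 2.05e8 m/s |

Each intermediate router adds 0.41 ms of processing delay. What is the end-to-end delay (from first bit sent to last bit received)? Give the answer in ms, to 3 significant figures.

36.3 ms

L = 73 × 8 = 584 bits.
Transmission delays (L/R per hop): 0.0002336, 0.000449231, 0.00516814 ms; sum = 0.00585097 ms.
Propagation delays (d/s per hop): 5.91398, 1.72249, 27.8537 ms; sum = 35.4901 ms.
Processing at 2 router(s): 2 × 0.41 ms = 0.82 ms.
End-to-end = 36.3 ms.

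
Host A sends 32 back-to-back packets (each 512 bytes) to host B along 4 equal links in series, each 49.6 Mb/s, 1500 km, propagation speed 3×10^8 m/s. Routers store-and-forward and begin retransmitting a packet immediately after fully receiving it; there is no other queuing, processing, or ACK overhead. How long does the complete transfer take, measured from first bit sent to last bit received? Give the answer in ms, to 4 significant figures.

Per-hop transmission t_tx = L/R = 4096/49600000 = 0.0825806 ms.
Per-hop propagation t_prop = 1500000/300000000 = 5 ms.
Pipeline fill: first packet needs 4·t_tx to clear all hops; remaining 31 packets each add one t_tx.
Total = (4+32-1)·t_tx + 4·t_prop = 35·0.0825806 + 4·5 = 22.89 ms.

22.89 ms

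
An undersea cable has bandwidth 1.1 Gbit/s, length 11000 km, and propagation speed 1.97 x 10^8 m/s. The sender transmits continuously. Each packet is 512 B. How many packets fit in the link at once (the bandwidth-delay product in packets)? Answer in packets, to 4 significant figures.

15000 packets

Propagation delay = 11000000 / 197000000 = 0.0558376 s.
BDP = R × t_prop = 1100000000 × 0.0558376 = 61421300 bits.
In packets of 4096 bits: 15000 packets.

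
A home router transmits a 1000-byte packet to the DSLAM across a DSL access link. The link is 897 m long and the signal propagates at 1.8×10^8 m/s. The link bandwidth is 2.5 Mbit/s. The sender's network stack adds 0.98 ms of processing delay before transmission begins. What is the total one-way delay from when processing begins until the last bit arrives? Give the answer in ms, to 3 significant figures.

L = 1000 × 8 = 8000 bits.
Transmission delay = L/R = 8000 / 2500000 = 3.2 ms.
Propagation delay = d/s = 897 m / 180000000 m/s = 0.00498333 ms.
Plus processing delay 0.98 ms = 0.98 ms.
Total = 4.18 ms.

4.18 ms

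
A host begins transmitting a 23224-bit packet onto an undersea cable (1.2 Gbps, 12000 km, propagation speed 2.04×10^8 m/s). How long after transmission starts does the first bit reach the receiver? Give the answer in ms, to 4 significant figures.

First bit experiences only propagation delay: d/s = 12000000/204000000 = 58.82 ms.

58.82 ms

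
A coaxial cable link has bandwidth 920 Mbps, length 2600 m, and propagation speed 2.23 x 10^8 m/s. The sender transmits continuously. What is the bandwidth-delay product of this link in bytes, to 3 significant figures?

1340 bytes

Propagation delay = 2600 / 223000000 = 1.16592e-05 s.
BDP = R × t_prop = 920000000 × 1.16592e-05 = 10726.5 bits.
In bytes: 10726.5/8 = 1340 bytes.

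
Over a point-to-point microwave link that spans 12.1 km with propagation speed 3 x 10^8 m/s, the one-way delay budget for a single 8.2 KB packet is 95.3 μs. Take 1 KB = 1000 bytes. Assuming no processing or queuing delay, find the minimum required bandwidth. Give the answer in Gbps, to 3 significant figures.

L = 65600 bits.
Propagation delay = 12100 / 300000000 = 40.3333 μs.
Transmission budget = 95.3 − 40.3333 = 54.9667 μs.
R ≥ L / t_tx = 65600 bits / 5.49667e-05 s = 1.19 Gbps.

1.19 Gbps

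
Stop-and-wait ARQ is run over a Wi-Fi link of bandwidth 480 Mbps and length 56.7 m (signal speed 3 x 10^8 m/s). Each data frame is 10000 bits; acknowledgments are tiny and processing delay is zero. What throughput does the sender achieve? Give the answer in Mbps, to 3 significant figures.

t_tx = L/R = 10000/480000000 = 2.08333e-05 s.
t_prop = 56.7/300000000 = 1.89e-07 s; RTT = 3.78e-07 s.
Cycle = t_tx + RTT = 2.12113e-05 s.
Throughput = L / cycle = 10000 / 2.12113e-05 = 471 Mbps.

471 Mbps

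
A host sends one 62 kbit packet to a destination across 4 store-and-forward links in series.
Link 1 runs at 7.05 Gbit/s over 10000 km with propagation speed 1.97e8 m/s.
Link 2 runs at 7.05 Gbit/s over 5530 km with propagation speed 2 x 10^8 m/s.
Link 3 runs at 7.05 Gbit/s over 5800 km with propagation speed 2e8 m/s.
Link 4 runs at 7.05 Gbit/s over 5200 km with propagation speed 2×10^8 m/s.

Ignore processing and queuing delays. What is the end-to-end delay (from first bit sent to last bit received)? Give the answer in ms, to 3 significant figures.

133 ms

L = 62000 bits.
Transmission delay per hop = L/R = 62000/7050000000 = 0.00879433 ms; 4 hops → 0.0351773 ms.
Propagation delays (d/s per hop): 50.7614, 27.65, 29, 26 ms; sum = 133.411 ms.
End-to-end = 133 ms.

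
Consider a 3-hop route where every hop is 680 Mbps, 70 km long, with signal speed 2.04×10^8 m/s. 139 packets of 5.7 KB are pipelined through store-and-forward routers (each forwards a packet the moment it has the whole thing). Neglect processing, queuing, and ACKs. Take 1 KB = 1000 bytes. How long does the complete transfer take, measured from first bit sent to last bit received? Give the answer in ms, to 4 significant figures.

10.48 ms

Per-hop transmission t_tx = L/R = 45600/680000000 = 0.0670588 ms.
Per-hop propagation t_prop = 70000/204000000 = 0.343137 ms.
Pipeline fill: first packet needs 3·t_tx to clear all hops; remaining 138 packets each add one t_tx.
Total = (3+139-1)·t_tx + 3·t_prop = 141·0.0670588 + 3·0.343137 = 10.48 ms.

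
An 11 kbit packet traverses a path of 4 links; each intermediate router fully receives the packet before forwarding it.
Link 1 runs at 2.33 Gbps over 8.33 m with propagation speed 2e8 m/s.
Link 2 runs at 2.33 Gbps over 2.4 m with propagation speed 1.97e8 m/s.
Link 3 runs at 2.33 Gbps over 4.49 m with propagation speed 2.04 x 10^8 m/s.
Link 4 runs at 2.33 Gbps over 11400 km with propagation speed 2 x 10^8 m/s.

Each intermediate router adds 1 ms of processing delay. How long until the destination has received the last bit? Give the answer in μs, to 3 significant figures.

L = 11000 bits.
Transmission delay per hop = L/R = 11000/2330000000 = 4.72103 μs; 4 hops → 18.8841 μs.
Propagation delays (d/s per hop): 0.04165, 0.0121827, 0.0220098, 57000 μs; sum = 57000.1 μs.
Processing at 3 router(s): 3 × 1 ms = 3000 μs.
End-to-end = 60000 μs.

60000 μs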